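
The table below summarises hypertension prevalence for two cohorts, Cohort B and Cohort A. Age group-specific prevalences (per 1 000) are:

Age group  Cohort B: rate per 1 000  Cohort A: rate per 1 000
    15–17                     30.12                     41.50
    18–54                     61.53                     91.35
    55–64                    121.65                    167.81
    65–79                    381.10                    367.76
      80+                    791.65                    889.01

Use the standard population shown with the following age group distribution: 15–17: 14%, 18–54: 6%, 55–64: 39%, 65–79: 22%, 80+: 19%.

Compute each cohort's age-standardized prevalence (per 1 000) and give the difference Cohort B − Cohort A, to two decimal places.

-36.95

Standard weights: 0.14, 0.06, 0.39, 0.22, 0.19.
Cohort B: 0.1400×30.12 + 0.0600×61.53 + 0.3900×121.65 + 0.2200×381.10 + 0.1900×791.65 = 289.6076 per 1 000.
Cohort A: 0.1400×41.50 + 0.0600×91.35 + 0.3900×167.81 + 0.2200×367.76 + 0.1900×889.01 = 326.5560 per 1 000.
Difference = 289.6076 − 326.5560 = -36.9484.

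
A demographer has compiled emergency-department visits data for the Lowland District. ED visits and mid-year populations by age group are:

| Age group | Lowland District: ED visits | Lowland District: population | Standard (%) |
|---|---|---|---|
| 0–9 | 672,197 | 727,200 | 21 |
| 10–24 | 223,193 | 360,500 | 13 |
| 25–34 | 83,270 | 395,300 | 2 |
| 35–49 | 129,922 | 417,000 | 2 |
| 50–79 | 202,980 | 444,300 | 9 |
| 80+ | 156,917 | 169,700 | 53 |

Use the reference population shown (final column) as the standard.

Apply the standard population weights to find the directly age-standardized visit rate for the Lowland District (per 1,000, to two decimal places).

816.24

Age-specific rates per 1,000 for the Lowland District: 924.363, 619.121, 210.650, 311.564, 456.853, 924.673.
Standard weights: 0.21, 0.13, 0.02, 0.02, 0.09, 0.53.
Standardized rate: 0.2100×924.363 + 0.1300×619.121 + 0.0200×210.650 + 0.0200×311.564 + 0.0900×456.853 + 0.5300×924.673 = 816.2397 per 1,000.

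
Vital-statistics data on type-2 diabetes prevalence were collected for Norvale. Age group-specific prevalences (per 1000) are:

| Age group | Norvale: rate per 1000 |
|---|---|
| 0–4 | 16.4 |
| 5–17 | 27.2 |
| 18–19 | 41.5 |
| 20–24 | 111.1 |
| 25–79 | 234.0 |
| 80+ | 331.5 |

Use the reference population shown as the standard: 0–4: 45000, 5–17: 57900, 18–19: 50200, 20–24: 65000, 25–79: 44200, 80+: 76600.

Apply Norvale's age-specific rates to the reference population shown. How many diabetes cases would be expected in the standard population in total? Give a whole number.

Expected diabetes cases = Σ (standard pop × age-specific rate ÷ 1000)
= 45000×16.4/1000 + 57900×27.2/1000 + 50200×41.5/1000 + 65000×111.1/1000 + 44200×234.0/1000 + 76600×331.5/1000
= 738.00 + 1574.88 + 2083.30 + 7221.50 + 10342.80 + 25392.90 = 47353.38.

47353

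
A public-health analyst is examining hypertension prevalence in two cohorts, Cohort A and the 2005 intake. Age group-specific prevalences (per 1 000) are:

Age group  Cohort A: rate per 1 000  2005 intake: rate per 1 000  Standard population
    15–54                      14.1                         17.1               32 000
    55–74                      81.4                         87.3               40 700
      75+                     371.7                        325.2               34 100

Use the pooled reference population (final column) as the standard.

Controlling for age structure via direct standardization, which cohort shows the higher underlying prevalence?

Cohort A

Standard total = 106 800; weights = 0.2996, 0.3811, 0.3193.
Cohort A: 0.2996×14.1 + 0.3811×81.4 + 0.3193×371.7 = 153.9246 per 1 000.
The 2005 intake: 0.2996×17.1 + 0.3811×87.3 + 0.3193×325.2 = 142.2250 per 1 000.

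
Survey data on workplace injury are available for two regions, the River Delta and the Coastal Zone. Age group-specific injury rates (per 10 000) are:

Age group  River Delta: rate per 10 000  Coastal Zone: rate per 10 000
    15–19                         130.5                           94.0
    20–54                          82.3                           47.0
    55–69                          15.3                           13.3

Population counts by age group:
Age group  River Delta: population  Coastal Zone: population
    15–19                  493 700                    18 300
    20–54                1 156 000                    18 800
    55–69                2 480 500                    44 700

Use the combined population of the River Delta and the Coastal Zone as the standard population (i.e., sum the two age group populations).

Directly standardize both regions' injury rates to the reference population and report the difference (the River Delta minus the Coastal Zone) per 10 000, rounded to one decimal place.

15.5

Combined standard total = 4 212 000; weights = 0.1216, 0.2789, 0.5995.
The River Delta: 0.1216×130.5 + 0.2789×82.3 + 0.5995×15.3 = 47.9909 per 10 000.
The Coastal Zone: 0.1216×94.0 + 0.2789×47.0 + 0.5995×13.3 = 32.5092 per 10 000.
Difference = 47.9909 − 32.5092 = 15.4817.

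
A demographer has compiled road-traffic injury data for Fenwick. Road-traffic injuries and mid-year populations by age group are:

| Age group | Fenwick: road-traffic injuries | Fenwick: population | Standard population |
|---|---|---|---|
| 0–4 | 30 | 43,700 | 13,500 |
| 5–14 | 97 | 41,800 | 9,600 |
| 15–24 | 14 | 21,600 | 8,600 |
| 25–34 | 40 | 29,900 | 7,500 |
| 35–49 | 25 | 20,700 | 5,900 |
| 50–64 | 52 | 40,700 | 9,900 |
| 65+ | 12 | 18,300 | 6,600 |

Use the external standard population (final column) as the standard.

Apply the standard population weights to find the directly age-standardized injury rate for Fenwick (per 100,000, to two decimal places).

Age-specific rates per 100,000 for Fenwick: 68.65, 232.06, 64.81, 133.78, 120.77, 127.76, 65.57.
Standard total = 61,600; weights = 0.2192, 0.1558, 0.1396, 0.1218, 0.0958, 0.1607, 0.1071.
Standardized rate: 0.2192×68.65 + 0.1558×232.06 + 0.1396×64.81 + 0.1218×133.78 + 0.0958×120.77 + 0.1607×127.76 + 0.1071×65.57 = 115.6735 per 100,000.

115.67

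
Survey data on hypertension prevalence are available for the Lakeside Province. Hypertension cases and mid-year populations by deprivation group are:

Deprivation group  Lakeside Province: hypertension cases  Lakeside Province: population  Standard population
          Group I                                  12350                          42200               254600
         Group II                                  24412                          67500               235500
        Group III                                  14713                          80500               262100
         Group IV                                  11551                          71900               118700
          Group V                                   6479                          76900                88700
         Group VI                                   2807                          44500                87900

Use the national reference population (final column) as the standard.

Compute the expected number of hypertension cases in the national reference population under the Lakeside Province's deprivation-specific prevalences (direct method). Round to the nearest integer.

Deprivation-specific rates per 1000 for the Lakeside Province: 292.654, 361.659, 182.770, 160.654, 84.252, 63.079.
Expected hypertension cases = Σ (standard pop × deprivation-specific rate ÷ 1000)
= 254600×292.654/1000 + 235500×361.659/1000 + 262100×182.770/1000 + 118700×160.654/1000 + 88700×84.252/1000 + 87900×63.079/1000
= 74509.72 + 85170.76 + 47904.07 + 19069.59 + 7473.18 + 5544.61 = 239671.92.

239672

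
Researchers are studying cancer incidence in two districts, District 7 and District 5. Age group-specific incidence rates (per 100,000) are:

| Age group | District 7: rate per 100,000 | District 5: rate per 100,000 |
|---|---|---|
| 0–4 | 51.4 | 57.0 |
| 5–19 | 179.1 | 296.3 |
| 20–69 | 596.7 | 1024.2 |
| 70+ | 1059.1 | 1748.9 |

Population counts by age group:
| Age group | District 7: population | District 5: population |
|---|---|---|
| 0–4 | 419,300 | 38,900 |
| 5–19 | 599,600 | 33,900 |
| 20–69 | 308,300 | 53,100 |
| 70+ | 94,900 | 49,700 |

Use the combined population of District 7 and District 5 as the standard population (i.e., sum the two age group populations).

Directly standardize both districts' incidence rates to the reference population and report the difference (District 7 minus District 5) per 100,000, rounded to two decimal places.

Combined standard total = 1,597,700; weights = 0.2868, 0.3965, 0.2262, 0.0905.
District 7: 0.2868×51.4 + 0.3965×179.1 + 0.2262×596.7 + 0.0905×1059.1 = 316.5829 per 100,000.
District 5: 0.2868×57.0 + 0.3965×296.3 + 0.2262×1024.2 + 0.0905×1748.9 = 523.7906 per 100,000.
Difference = 316.5829 − 523.7906 = -207.2077.

-207.21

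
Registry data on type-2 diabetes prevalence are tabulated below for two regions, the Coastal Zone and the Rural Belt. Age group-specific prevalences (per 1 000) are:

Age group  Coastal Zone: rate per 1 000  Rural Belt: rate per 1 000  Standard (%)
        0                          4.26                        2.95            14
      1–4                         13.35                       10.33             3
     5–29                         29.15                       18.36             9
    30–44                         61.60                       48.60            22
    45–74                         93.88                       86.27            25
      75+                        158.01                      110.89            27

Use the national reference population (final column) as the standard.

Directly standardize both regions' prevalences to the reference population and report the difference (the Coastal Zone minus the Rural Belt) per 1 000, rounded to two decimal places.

18.73

Standard weights: 0.14, 0.03, 0.09, 0.22, 0.25, 0.27.
The Coastal Zone: 0.1400×4.26 + 0.0300×13.35 + 0.0900×29.15 + 0.2200×61.60 + 0.2500×93.88 + 0.2700×158.01 = 83.3051 per 1 000.
The Rural Belt: 0.1400×2.95 + 0.0300×10.33 + 0.0900×18.36 + 0.2200×48.60 + 0.2500×86.27 + 0.2700×110.89 = 64.5751 per 1 000.
Difference = 83.3051 − 64.5751 = 18.7300.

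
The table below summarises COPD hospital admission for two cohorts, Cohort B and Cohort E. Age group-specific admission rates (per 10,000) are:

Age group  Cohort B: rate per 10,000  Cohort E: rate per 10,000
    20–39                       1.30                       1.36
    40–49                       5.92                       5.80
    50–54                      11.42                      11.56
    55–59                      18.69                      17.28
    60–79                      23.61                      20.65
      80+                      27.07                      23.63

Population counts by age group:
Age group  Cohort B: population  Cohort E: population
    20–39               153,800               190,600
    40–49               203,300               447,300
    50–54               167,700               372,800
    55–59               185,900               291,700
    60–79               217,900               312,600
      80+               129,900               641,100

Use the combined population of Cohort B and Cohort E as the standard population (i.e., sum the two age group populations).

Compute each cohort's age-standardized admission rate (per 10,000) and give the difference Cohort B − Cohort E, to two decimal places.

Combined standard total = 3,314,600; weights = 0.1039, 0.1963, 0.1631, 0.1441, 0.1600, 0.2326.
Cohort B: 0.1039×1.30 + 0.1963×5.92 + 0.1631×11.42 + 0.1441×18.69 + 0.1600×23.61 + 0.2326×27.07 = 15.9278 per 10,000.
Cohort E: 0.1039×1.36 + 0.1963×5.80 + 0.1631×11.56 + 0.1441×17.28 + 0.1600×20.65 + 0.2326×23.63 = 14.4562 per 10,000.
Difference = 15.9278 − 14.4562 = 1.4716.

1.47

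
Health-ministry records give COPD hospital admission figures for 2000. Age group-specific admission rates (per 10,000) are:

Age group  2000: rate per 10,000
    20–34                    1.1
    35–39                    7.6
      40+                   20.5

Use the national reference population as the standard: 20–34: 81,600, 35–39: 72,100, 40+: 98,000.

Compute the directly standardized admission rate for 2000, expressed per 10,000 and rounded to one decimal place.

10.5

Standard total = 251,700; weights = 0.3242, 0.2865, 0.3894.
Standardized rate: 0.3242×1.1 + 0.2865×7.6 + 0.3894×20.5 = 10.5154 per 10,000.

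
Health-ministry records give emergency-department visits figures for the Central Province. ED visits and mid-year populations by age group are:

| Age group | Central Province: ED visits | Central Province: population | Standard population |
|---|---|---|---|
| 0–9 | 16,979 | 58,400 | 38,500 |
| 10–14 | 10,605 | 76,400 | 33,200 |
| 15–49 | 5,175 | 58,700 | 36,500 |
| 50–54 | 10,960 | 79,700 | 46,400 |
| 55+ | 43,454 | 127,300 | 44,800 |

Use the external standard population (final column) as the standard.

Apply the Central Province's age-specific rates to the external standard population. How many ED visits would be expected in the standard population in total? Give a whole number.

Age-specific rates per 1,000 for the Central Province: 290.736, 138.809, 88.160, 137.516, 341.351.
Expected ED visits = Σ (standard pop × age-specific rate ÷ 1,000)
= 38,500×290.736/1,000 + 33,200×138.809/1,000 + 36,500×88.160/1,000 + 46,400×137.516/1,000 + 44,800×341.351/1,000
= 11193.35 + 4608.46 + 3217.84 + 6380.73 + 15292.53 = 40692.91.

40693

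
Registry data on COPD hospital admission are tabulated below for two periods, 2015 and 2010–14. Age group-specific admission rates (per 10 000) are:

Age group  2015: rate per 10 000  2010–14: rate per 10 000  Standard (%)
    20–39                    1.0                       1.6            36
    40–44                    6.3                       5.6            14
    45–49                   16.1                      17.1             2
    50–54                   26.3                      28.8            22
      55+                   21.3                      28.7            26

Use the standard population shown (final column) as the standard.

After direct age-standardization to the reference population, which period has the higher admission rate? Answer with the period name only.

Standard weights: 0.36, 0.14, 0.02, 0.22, 0.26.
2015: 0.3600×1.0 + 0.1400×6.3 + 0.0200×16.1 + 0.2200×26.3 + 0.2600×21.3 = 12.8880 per 10 000.
2010–14: 0.3600×1.6 + 0.1400×5.6 + 0.0200×17.1 + 0.2200×28.8 + 0.2600×28.7 = 15.5000 per 10 000.

2010–14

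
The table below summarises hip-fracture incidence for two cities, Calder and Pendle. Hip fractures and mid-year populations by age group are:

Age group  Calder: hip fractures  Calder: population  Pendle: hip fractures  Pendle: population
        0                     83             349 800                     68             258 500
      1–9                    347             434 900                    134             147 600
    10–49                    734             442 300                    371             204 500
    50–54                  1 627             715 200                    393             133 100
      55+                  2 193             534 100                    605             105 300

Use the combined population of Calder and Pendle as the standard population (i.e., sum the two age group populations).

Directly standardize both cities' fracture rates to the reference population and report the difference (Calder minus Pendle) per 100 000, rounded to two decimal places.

Age-specific rates per 100 000 for Calder: 23.73, 79.79, 165.95, 227.49, 410.60.
For Pendle: 26.31, 90.79, 181.42, 295.27, 574.55.
Combined standard total = 3 325 300; weights = 0.1829, 0.1752, 0.1945, 0.2551, 0.1923.
Calder: 0.1829×23.73 + 0.1752×79.79 + 0.1945×165.95 + 0.2551×227.49 + 0.1923×410.60 = 187.5807 per 100 000.
Pendle: 0.1829×26.31 + 0.1752×90.79 + 0.1945×181.42 + 0.2551×295.27 + 0.1923×574.55 = 241.8029 per 100 000.
Difference = 187.5807 − 241.8029 = -54.2222.

-54.22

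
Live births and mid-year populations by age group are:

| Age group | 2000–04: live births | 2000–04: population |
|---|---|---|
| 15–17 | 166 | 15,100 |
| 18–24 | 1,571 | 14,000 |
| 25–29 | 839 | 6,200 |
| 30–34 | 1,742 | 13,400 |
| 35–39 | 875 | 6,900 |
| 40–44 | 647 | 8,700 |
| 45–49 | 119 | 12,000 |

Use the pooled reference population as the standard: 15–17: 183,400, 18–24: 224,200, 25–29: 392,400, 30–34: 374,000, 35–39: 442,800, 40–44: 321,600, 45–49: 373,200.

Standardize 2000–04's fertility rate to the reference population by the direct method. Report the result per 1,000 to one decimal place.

Age-specific rates per 1,000 for 2000–04: 10.993, 112.214, 135.323, 130.000, 126.812, 74.368, 9.917.
Standard total = 2,311,600; weights = 0.0793, 0.0970, 0.1698, 0.1618, 0.1916, 0.1391, 0.1614.
Standardized rate: 0.0793×10.993 + 0.0970×112.214 + 0.1698×135.323 + 0.1618×130.000 + 0.1916×126.812 + 0.1391×74.368 + 0.1614×9.917 = 91.9990 per 1,000.

92.0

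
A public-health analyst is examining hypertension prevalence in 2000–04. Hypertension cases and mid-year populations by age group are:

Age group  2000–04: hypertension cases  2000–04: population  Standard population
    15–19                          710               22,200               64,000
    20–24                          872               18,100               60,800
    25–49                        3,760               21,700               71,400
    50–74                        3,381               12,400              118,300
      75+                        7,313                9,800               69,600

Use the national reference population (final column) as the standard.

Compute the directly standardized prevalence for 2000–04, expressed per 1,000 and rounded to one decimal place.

Age-specific rates per 1,000 for 2000–04: 31.982, 48.177, 173.272, 272.661, 746.224.
Standard total = 384,100; weights = 0.1666, 0.1583, 0.1859, 0.3080, 0.1812.
Standardized rate: 0.1666×31.982 + 0.1583×48.177 + 0.1859×173.272 + 0.3080×272.661 + 0.1812×746.224 = 264.3600 per 1,000.

264.4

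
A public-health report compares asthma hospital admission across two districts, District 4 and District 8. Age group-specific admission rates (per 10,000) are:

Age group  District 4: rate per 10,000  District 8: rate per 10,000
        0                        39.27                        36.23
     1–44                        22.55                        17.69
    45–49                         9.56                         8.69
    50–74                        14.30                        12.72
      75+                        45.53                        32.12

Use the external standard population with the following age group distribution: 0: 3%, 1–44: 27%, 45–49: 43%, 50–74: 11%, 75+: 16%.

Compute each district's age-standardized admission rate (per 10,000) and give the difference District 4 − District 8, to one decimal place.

4.1

Standard weights: 0.03, 0.27, 0.43, 0.11, 0.16.
District 4: 0.0300×39.27 + 0.2700×22.55 + 0.4300×9.56 + 0.1100×14.30 + 0.1600×45.53 = 20.2352 per 10,000.
District 8: 0.0300×36.23 + 0.2700×17.69 + 0.4300×8.69 + 0.1100×12.72 + 0.1600×32.12 = 16.1383 per 10,000.
Difference = 20.2352 − 16.1383 = 4.0969.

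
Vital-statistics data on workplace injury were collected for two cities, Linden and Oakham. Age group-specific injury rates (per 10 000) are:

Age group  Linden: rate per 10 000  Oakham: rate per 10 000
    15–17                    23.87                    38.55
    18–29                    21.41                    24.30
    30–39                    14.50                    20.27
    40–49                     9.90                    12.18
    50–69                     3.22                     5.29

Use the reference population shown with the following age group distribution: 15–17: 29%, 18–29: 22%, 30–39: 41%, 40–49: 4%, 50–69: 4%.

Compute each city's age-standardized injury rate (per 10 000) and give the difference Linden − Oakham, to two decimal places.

Standard weights: 0.29, 0.22, 0.41, 0.04, 0.04.
Linden: 0.2900×23.87 + 0.2200×21.41 + 0.4100×14.50 + 0.0400×9.90 + 0.0400×3.22 = 18.1023 per 10 000.
Oakham: 0.2900×38.55 + 0.2200×24.30 + 0.4100×20.27 + 0.0400×12.18 + 0.0400×5.29 = 25.5350 per 10 000.
Difference = 18.1023 − 25.5350 = -7.4327.

-7.43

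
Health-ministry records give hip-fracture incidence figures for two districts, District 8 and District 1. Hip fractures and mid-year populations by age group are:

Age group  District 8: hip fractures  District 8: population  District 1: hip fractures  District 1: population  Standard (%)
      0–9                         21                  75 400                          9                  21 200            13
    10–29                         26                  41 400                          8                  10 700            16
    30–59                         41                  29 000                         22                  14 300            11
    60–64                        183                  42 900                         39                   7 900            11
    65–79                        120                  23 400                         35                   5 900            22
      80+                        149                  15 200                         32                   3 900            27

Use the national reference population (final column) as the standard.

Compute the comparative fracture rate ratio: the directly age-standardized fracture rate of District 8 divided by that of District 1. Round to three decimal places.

1.029

Age-specific rates per 100 000 for District 8: 27.85, 62.80, 141.38, 426.57, 512.82, 980.26.
For District 1: 42.45, 74.77, 153.85, 493.67, 593.22, 820.51.
Standard weights: 0.13, 0.16, 0.11, 0.11, 0.22, 0.27.
District 8: 0.1300×27.85 + 0.1600×62.80 + 0.1100×141.38 + 0.1100×426.57 + 0.2200×512.82 + 0.2700×980.26 = 453.6354 per 100 000.
District 1: 0.1300×42.45 + 0.1600×74.77 + 0.1100×153.85 + 0.1100×493.67 + 0.2200×593.22 + 0.2700×820.51 = 440.7553 per 100 000.
Ratio = 453.6354 ÷ 440.7553 = 1.02922.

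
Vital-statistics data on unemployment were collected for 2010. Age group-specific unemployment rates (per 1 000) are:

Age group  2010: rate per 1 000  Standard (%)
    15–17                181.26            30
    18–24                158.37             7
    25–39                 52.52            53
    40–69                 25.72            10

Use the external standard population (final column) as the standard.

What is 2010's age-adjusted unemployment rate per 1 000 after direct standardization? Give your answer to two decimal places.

Standard weights: 0.30, 0.07, 0.53, 0.10.
Standardized rate: 0.3000×181.26 + 0.0700×158.37 + 0.5300×52.52 + 0.1000×25.72 = 95.8715 per 1 000.

95.87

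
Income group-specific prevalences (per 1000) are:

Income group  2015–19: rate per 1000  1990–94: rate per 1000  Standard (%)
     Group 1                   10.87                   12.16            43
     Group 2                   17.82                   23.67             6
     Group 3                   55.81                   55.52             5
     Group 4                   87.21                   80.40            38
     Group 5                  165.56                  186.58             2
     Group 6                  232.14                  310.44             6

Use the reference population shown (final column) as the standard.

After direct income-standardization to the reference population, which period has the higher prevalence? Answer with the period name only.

Standard weights: 0.43, 0.06, 0.05, 0.38, 0.02, 0.06.
2015–19: 0.4300×10.87 + 0.0600×17.82 + 0.0500×55.81 + 0.3800×87.21 + 0.0200×165.56 + 0.0600×232.14 = 58.9132 per 1000.
1990–94: 0.4300×12.16 + 0.0600×23.67 + 0.0500×55.52 + 0.3800×80.40 + 0.0200×186.58 + 0.0600×310.44 = 62.3350 per 1000.

1990–94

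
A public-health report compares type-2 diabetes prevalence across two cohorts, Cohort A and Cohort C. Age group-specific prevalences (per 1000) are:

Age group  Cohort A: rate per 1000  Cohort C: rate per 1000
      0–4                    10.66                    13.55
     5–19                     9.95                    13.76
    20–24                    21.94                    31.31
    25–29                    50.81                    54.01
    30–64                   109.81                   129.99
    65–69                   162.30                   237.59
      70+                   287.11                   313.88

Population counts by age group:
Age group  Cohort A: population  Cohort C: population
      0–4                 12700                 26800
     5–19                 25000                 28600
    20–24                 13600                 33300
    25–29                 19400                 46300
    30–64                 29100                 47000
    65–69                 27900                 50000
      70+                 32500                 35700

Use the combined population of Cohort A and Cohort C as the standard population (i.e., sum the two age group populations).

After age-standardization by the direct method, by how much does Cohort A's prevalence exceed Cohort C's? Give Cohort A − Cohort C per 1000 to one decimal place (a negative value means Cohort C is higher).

-23.8

Combined standard total = 427900; weights = 0.0923, 0.1253, 0.1096, 0.1535, 0.1778, 0.1821, 0.1594.
Cohort A: 0.0923×10.66 + 0.1253×9.95 + 0.1096×21.94 + 0.1535×50.81 + 0.1778×109.81 + 0.1821×162.30 + 0.1594×287.11 = 107.2732 per 1000.
Cohort C: 0.0923×13.55 + 0.1253×13.76 + 0.1096×31.31 + 0.1535×54.01 + 0.1778×129.99 + 0.1821×237.59 + 0.1594×313.88 = 131.0979 per 1000.
Difference = 107.2732 − 131.0979 = -23.8246.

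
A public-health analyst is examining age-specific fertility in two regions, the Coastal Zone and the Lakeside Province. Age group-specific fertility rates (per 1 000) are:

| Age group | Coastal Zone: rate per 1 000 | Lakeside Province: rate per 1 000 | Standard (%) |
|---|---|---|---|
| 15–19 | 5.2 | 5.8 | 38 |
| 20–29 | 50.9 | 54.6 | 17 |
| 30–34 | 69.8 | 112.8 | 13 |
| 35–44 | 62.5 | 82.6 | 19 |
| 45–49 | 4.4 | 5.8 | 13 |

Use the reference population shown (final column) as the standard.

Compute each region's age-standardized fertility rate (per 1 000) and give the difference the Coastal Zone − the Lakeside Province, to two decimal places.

-10.45

Standard weights: 0.38, 0.17, 0.13, 0.19, 0.13.
The Coastal Zone: 0.3800×5.2 + 0.1700×50.9 + 0.1300×69.8 + 0.1900×62.5 + 0.1300×4.4 = 32.1500 per 1 000.
The Lakeside Province: 0.3800×5.8 + 0.1700×54.6 + 0.1300×112.8 + 0.1900×82.6 + 0.1300×5.8 = 42.5980 per 1 000.
Difference = 32.1500 − 42.5980 = -10.4480.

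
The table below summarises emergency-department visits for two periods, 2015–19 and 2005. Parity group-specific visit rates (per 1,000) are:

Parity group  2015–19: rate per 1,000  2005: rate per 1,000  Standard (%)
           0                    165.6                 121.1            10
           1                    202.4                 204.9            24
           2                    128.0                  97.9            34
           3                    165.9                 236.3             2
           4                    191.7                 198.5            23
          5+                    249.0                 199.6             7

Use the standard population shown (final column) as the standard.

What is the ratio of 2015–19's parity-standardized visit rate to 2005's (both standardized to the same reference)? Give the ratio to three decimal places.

Standard weights: 0.10, 0.24, 0.34, 0.02, 0.23, 0.07.
2015–19: 0.1000×165.6 + 0.2400×202.4 + 0.3400×128.0 + 0.0200×165.9 + 0.2300×191.7 + 0.0700×249.0 = 173.4950 per 1,000.
2005: 0.1000×121.1 + 0.2400×204.9 + 0.3400×97.9 + 0.0200×236.3 + 0.2300×198.5 + 0.0700×199.6 = 158.9250 per 1,000.
Ratio = 173.4950 ÷ 158.9250 = 1.09168.

1.092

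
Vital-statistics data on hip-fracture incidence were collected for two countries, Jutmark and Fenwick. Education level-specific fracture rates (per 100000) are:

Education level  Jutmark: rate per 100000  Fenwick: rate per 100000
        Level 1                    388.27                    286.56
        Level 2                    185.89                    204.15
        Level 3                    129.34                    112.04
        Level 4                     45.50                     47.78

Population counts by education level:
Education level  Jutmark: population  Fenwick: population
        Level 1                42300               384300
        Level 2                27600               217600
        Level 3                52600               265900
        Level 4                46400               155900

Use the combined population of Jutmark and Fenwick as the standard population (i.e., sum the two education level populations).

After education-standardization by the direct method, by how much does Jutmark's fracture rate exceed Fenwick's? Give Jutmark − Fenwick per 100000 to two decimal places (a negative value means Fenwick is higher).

36.86

Combined standard total = 1192600; weights = 0.3577, 0.2056, 0.2671, 0.1696.
Jutmark: 0.3577×388.27 + 0.2056×185.89 + 0.2671×129.34 + 0.1696×45.50 = 219.3658 per 100000.
Fenwick: 0.3577×286.56 + 0.2056×204.15 + 0.2671×112.04 + 0.1696×47.78 = 182.5044 per 100000.
Difference = 219.3658 − 182.5044 = 36.8614.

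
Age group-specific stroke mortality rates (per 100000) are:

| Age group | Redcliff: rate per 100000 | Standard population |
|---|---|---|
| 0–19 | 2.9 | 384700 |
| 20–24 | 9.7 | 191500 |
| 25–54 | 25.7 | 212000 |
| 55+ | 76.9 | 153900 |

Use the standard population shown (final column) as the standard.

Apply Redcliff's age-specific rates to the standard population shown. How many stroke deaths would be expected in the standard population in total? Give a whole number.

Expected stroke deaths = Σ (standard pop × age-specific rate ÷ 100000)
= 384700×2.9/100000 + 191500×9.7/100000 + 212000×25.7/100000 + 153900×76.9/100000
= 11.16 + 18.58 + 54.48 + 118.35 = 202.56.

203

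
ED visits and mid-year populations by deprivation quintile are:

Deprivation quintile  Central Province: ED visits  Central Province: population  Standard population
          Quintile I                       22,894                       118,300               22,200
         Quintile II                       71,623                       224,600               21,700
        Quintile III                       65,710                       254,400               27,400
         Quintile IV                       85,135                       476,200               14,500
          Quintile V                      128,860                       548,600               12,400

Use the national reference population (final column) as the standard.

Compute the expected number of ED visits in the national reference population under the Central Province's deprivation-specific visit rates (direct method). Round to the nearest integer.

23798

Deprivation-specific rates per 1,000 for the Central Province: 193.525, 318.891, 258.294, 178.780, 234.889.
Expected ED visits = Σ (standard pop × deprivation-specific rate ÷ 1,000)
= 22,200×193.525/1,000 + 21,700×318.891/1,000 + 27,400×258.294/1,000 + 14,500×178.780/1,000 + 12,400×234.889/1,000
= 4296.25 + 6919.94 + 7077.26 + 2592.31 + 2912.62 = 23798.38.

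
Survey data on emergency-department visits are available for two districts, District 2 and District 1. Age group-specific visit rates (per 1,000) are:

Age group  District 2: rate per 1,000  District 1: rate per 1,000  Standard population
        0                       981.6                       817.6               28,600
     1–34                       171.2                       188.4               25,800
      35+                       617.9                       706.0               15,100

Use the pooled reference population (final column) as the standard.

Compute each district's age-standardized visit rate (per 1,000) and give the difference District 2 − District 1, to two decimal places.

Standard total = 69,500; weights = 0.4115, 0.3712, 0.2173.
District 2: 0.4115×981.6 + 0.3712×171.2 + 0.2173×617.9 = 601.7412 per 1,000.
District 1: 0.4115×817.6 + 0.3712×188.4 + 0.2173×706.0 = 559.7796 per 1,000.
Difference = 601.7412 − 559.7796 = 41.9616.

41.96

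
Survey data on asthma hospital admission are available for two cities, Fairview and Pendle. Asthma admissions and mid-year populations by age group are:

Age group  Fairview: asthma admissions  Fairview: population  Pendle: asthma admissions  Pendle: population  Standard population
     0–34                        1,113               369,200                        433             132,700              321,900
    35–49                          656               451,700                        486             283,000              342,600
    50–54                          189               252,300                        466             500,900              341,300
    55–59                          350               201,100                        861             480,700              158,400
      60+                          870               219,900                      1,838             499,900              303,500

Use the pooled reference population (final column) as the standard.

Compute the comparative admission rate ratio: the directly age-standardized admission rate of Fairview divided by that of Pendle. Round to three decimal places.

0.954

Age-specific rates per 10,000 for Fairview: 30.15, 14.52, 7.49, 17.40, 39.56.
For Pendle: 32.63, 17.17, 9.30, 17.91, 36.77.
Standard total = 1,467,700; weights = 0.2193, 0.2334, 0.2325, 0.1079, 0.2068.
Fairview: 0.2193×30.15 + 0.2334×14.52 + 0.2325×7.49 + 0.1079×17.40 + 0.2068×39.56 = 21.8033 per 10,000.
Pendle: 0.2193×32.63 + 0.2334×17.17 + 0.2325×9.30 + 0.1079×17.91 + 0.2068×36.77 = 22.8646 per 10,000.
Ratio = 21.8033 ÷ 22.8646 = 0.95358.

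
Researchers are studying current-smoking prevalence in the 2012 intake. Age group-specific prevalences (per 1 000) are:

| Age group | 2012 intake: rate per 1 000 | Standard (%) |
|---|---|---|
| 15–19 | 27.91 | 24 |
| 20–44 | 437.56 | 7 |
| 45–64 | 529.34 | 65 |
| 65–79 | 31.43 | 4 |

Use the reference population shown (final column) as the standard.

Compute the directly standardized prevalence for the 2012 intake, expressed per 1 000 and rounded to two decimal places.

382.66

Standard weights: 0.24, 0.07, 0.65, 0.04.
Standardized rate: 0.2400×27.91 + 0.0700×437.56 + 0.6500×529.34 + 0.0400×31.43 = 382.6558 per 1 000.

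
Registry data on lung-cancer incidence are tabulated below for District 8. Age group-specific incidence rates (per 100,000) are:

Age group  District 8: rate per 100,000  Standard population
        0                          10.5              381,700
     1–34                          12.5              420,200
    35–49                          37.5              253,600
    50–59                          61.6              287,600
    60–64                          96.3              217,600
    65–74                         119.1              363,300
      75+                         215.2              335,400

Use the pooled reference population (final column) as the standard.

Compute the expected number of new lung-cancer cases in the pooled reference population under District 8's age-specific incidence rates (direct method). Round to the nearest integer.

Expected new lung-cancer cases = Σ (standard pop × age-specific rate ÷ 100,000)
= 381,700×10.5/100,000 + 420,200×12.5/100,000 + 253,600×37.5/100,000 + 287,600×61.6/100,000 + 217,600×96.3/100,000 + 363,300×119.1/100,000 + 335,400×215.2/100,000
= 40.08 + 52.52 + 95.10 + 177.16 + 209.55 + 432.69 + 721.78 = 1728.88.

1729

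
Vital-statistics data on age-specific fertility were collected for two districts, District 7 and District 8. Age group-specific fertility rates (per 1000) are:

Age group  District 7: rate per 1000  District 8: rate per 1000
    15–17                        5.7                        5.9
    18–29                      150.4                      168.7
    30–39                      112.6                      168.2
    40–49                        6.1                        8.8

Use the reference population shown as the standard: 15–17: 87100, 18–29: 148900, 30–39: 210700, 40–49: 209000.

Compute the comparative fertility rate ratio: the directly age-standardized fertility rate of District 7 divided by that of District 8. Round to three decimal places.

Standard total = 655700; weights = 0.1328, 0.2271, 0.3213, 0.3187.
District 7: 0.1328×5.7 + 0.2271×150.4 + 0.3213×112.6 + 0.3187×6.1 = 73.0376 per 1000.
District 8: 0.1328×5.9 + 0.2271×168.7 + 0.3213×168.2 + 0.3187×8.8 = 95.9467 per 1000.
Ratio = 73.0376 ÷ 95.9467 = 0.76123.

0.761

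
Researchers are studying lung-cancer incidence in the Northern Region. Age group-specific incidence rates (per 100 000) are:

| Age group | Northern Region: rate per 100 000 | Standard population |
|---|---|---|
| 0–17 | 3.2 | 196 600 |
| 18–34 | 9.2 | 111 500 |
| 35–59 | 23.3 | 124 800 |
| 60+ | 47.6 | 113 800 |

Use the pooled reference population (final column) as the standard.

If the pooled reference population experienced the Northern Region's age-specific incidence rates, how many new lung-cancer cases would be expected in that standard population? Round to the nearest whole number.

Expected new lung-cancer cases = Σ (standard pop × age-specific rate ÷ 100 000)
= 196 600×3.2/100 000 + 111 500×9.2/100 000 + 124 800×23.3/100 000 + 113 800×47.6/100 000
= 6.29 + 10.26 + 29.08 + 54.17 = 99.80.

100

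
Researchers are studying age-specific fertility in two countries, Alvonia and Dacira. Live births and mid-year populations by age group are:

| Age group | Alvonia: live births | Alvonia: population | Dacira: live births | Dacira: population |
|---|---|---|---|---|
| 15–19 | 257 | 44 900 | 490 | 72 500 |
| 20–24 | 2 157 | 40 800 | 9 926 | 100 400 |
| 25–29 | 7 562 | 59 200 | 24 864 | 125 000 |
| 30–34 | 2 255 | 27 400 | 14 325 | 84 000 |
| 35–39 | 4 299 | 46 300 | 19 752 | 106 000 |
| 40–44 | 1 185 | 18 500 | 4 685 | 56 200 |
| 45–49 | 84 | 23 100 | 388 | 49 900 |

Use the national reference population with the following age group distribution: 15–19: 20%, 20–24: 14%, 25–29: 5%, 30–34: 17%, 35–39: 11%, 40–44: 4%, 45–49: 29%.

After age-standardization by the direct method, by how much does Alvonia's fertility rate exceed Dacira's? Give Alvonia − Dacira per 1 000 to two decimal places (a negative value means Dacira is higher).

Age-specific rates per 1 000 for Alvonia: 5.724, 52.868, 127.736, 82.299, 92.851, 64.054, 3.636.
For Dacira: 6.759, 98.865, 198.912, 170.536, 186.340, 83.363, 7.776.
Standard weights: 0.20, 0.14, 0.05, 0.17, 0.11, 0.04, 0.29.
Alvonia: 0.2000×5.724 + 0.1400×52.868 + 0.0500×127.736 + 0.1700×82.299 + 0.1100×92.851 + 0.0400×64.054 + 0.2900×3.636 = 42.7543 per 1 000.
Dacira: 0.2000×6.759 + 0.1400×98.865 + 0.0500×198.912 + 0.1700×170.536 + 0.1100×186.340 + 0.0400×83.363 + 0.2900×7.776 = 80.2162 per 1 000.
Difference = 42.7543 − 80.2162 = -37.4620.

-37.46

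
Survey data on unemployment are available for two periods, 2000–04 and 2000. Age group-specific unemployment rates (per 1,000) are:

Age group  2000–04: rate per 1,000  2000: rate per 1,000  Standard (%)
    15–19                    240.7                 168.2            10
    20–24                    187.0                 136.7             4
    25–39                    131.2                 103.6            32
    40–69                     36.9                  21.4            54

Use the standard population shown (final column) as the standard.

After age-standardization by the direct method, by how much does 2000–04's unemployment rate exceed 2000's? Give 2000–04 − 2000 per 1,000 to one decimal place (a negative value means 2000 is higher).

Standard weights: 0.10, 0.04, 0.32, 0.54.
2000–04: 0.1000×240.7 + 0.0400×187.0 + 0.3200×131.2 + 0.5400×36.9 = 93.4600 per 1,000.
2000: 0.1000×168.2 + 0.0400×136.7 + 0.3200×103.6 + 0.5400×21.4 = 66.9960 per 1,000.
Difference = 93.4600 − 66.9960 = 26.4640.

26.5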